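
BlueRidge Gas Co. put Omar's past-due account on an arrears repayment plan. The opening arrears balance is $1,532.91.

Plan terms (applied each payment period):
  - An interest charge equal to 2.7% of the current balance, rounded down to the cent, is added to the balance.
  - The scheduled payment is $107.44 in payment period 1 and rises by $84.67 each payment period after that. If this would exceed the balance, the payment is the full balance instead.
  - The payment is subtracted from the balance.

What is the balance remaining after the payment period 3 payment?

$1,073.04

Payment period 1: opening $1,532.91; interest $41.38 → $1,574.29; payment $107.44; balance $1,466.85
Payment period 2: opening $1,466.85; interest $39.60 → $1,506.45; payment $192.11; balance $1,314.34
Payment period 3: opening $1,314.34; interest $35.48 → $1,349.82; payment $276.78; balance $1,073.04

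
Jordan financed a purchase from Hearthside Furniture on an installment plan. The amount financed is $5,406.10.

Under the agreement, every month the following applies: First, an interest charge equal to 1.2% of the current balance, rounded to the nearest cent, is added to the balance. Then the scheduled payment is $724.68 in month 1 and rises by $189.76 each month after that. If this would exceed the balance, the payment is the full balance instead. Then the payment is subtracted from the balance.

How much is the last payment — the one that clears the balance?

$107.72

Month 1: opening $5,406.10; interest $64.87 → $5,470.97; payment $724.68; balance $4,746.29
Month 2: opening $4,746.29; interest $56.96 → $4,803.25; payment $914.44; balance $3,888.81
Month 3: opening $3,888.81; interest $46.67 → $3,935.48; payment $1,104.20; balance $2,831.28
Month 4: opening $2,831.28; interest $33.98 → $2,865.26; payment $1,293.96; balance $1,571.30
Month 5: opening $1,571.30; interest $18.86 → $1,590.16; payment $1,483.72; balance $106.44
Month 6: opening $106.44; interest $1.28 → $107.72; payment $107.72; balance $0.00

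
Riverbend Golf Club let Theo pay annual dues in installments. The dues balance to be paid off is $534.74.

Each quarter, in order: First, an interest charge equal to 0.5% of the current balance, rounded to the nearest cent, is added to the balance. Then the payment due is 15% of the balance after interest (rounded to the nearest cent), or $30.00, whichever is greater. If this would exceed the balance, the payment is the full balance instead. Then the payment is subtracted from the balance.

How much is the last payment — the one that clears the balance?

$0.64

Quarter 1: opening $534.74; interest $2.67 → $537.41; payment $80.61; balance $456.80
Quarter 2: opening $456.80; interest $2.28 → $459.08; payment $68.86; balance $390.22
Quarter 3: opening $390.22; interest $1.95 → $392.17; payment $58.83; balance $333.34
Quarter 4: opening $333.34; interest $1.67 → $335.01; payment $50.25; balance $284.76
Quarter 5: opening $284.76; interest $1.42 → $286.18; payment $42.93; balance $243.25
Quarter 6: opening $243.25; interest $1.22 → $244.47; payment $36.67; balance $207.80
Quarter 7: opening $207.80; interest $1.04 → $208.84; payment $31.33; balance $177.51
Quarter 8: opening $177.51; interest $0.89 → $178.40; payment $30.00; balance $148.40
Quarter 9: opening $148.40; interest $0.74 → $149.14; payment $30.00; balance $119.14
Quarter 10: opening $119.14; interest $0.60 → $119.74; payment $30.00; balance $89.74
Quarter 11: opening $89.74; interest $0.45 → $90.19; payment $30.00; balance $60.19
Quarter 12: opening $60.19; interest $0.30 → $60.49; payment $30.00; balance $30.49
Quarter 13: opening $30.49; interest $0.15 → $30.64; payment $30.00; balance $0.64
Quarter 14: opening $0.64; interest $0.00 → $0.64; payment $0.64; balance $0.00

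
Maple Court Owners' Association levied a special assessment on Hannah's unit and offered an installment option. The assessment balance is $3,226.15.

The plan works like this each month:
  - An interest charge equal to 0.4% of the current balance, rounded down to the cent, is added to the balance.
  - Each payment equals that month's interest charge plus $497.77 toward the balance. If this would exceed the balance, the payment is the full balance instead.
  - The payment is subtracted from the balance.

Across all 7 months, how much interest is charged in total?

$48.49

Month 1: opening $3,226.15; interest $12.90 → $3,239.05; payment $510.67; balance $2,728.38
Month 2: opening $2,728.38; interest $10.91 → $2,739.29; payment $508.68; balance $2,230.61
Month 3: opening $2,230.61; interest $8.92 → $2,239.53; payment $506.69; balance $1,732.84
Month 4: opening $1,732.84; interest $6.93 → $1,739.77; payment $504.70; balance $1,235.07
Month 5: opening $1,235.07; interest $4.94 → $1,240.01; payment $502.71; balance $737.30
Month 6: opening $737.30; interest $2.94 → $740.24; payment $500.71; balance $239.53
Month 7: opening $239.53; interest $0.95 → $240.48; payment $240.48; balance $0.00
Total interest: $12.90 + $10.91 + $8.92 + $6.93 + $4.94 + $2.94 + $0.95 = $48.49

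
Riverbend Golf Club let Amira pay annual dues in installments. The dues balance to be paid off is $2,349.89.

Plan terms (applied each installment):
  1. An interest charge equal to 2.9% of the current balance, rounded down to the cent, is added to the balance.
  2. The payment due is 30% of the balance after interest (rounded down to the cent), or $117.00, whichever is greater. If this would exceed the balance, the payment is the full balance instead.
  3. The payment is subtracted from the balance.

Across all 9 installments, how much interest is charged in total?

$228.68

# | Opening | Interest | Payment | End bal
1 | $2,349.89 | $68.14 | $725.40 | $1,692.63
2 | $1,692.63 | $49.08 | $522.51 | $1,219.20
3 | $1,219.20 | $35.35 | $376.36 | $878.19
4 | $878.19 | $25.46 | $271.09 | $632.56
5 | $632.56 | $18.34 | $195.27 | $455.63
6 | $455.63 | $13.21 | $140.65 | $328.19
7 | $328.19 | $9.51 | $117.00 | $220.70
8 | $220.70 | $6.40 | $117.00 | $110.10
9 | $110.10 | $3.19 | $113.29 | $0.00
Total interest: $68.14 + $49.08 + $35.35 + $25.46 + $18.34 + $13.21 + $9.51 + $6.40 + $3.19 = $228.68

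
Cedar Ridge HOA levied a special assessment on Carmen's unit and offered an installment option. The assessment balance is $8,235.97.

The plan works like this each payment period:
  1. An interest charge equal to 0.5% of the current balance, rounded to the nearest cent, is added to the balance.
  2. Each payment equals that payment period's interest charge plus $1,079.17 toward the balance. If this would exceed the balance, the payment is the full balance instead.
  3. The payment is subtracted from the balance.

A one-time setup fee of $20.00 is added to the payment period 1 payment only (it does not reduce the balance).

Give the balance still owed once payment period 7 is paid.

$681.78

Payment period 1: opening $8,235.97; interest $41.18 → $8,277.15; payment $1,120.35 (+ $20.00 fee); balance $7,156.80
Payment period 2: opening $7,156.80; interest $35.78 → $7,192.58; payment $1,114.95; balance $6,077.63
Payment period 3: opening $6,077.63; interest $30.39 → $6,108.02; payment $1,109.56; balance $4,998.46
Payment period 4: opening $4,998.46; interest $24.99 → $5,023.45; payment $1,104.16; balance $3,919.29
Payment period 5: opening $3,919.29; interest $19.60 → $3,938.89; payment $1,098.77; balance $2,840.12
Payment period 6: opening $2,840.12; interest $14.20 → $2,854.32; payment $1,093.37; balance $1,760.95
Payment period 7: opening $1,760.95; interest $8.80 → $1,769.75; payment $1,087.97; balance $681.78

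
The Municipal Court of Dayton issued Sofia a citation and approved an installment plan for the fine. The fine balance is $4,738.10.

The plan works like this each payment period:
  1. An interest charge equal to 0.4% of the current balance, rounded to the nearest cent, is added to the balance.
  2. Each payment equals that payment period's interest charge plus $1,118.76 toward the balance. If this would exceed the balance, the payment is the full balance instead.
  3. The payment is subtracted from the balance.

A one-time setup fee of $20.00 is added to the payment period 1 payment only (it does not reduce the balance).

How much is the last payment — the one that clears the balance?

$264.11

Payment period 1: $4,738.10 +$18.95 interest = $4,757.05; pay $1,137.71 (+ $20.00 fee) → $3,619.34
Payment period 2: $3,619.34 +$14.48 interest = $3,633.82; pay $1,133.24 → $2,500.58
Payment period 3: $2,500.58 +$10.00 interest = $2,510.58; pay $1,128.76 → $1,381.82
Payment period 4: $1,381.82 +$5.53 interest = $1,387.35; pay $1,124.29 → $263.06
Payment period 5: $263.06 +$1.05 interest = $264.11; pay $264.11 → $0.00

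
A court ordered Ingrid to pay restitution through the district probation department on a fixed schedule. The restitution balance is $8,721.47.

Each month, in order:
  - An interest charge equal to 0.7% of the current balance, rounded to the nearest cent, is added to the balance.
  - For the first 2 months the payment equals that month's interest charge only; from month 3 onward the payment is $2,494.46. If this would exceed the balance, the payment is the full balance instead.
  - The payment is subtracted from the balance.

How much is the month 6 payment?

Month 1: opening $8,721.47; interest $61.05 → $8,782.52; payment $61.05; balance $8,721.47
Month 2: opening $8,721.47; interest $61.05 → $8,782.52; payment $61.05; balance $8,721.47
Month 3: opening $8,721.47; interest $61.05 → $8,782.52; payment $2,494.46; balance $6,288.06
Month 4: opening $6,288.06; interest $44.02 → $6,332.08; payment $2,494.46; balance $3,837.62
Month 5: opening $3,837.62; interest $26.86 → $3,864.48; payment $2,494.46; balance $1,370.02
Month 6: opening $1,370.02; interest $9.59 → $1,379.61; payment $1,379.61; balance $0.00

$1,379.61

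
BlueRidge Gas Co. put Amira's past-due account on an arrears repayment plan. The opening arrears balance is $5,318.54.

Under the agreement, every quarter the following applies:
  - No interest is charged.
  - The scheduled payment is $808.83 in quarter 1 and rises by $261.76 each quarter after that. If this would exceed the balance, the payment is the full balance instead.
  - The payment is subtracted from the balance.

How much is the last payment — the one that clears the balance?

$512.66

Quarter 1: $5,318.54 − $808.83 → $4,509.71
Quarter 2: $4,509.71 − $1,070.59 → $3,439.12
Quarter 3: $3,439.12 − $1,332.35 → $2,106.77
Quarter 4: $2,106.77 − $1,594.11 → $512.66
Quarter 5: $512.66 − $512.66 → $0.00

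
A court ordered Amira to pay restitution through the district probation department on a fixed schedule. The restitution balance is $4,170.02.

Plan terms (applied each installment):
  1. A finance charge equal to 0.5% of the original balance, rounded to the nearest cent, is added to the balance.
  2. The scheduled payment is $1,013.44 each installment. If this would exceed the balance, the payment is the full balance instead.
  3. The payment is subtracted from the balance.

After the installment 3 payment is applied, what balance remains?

$1,192.25

Installment 1: $4,170.02 +$20.85 interest = $4,190.87; pay $1,013.44 → $3,177.43
Installment 2: $3,177.43 +$20.85 interest = $3,198.28; pay $1,013.44 → $2,184.84
Installment 3: $2,184.84 +$20.85 interest = $2,205.69; pay $1,013.44 → $1,192.25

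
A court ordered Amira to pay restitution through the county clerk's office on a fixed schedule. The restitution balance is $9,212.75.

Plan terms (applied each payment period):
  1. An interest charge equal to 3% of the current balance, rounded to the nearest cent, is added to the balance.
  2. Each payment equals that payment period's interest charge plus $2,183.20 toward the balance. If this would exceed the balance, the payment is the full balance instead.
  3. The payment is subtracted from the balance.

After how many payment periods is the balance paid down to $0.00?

5

# | Opening | Interest | Payment | End bal
1 | $9,212.75 | $276.38 | $2,459.58 | $7,029.55
2 | $7,029.55 | $210.89 | $2,394.09 | $4,846.35
3 | $4,846.35 | $145.39 | $2,328.59 | $2,663.15
4 | $2,663.15 | $79.89 | $2,263.09 | $479.95
5 | $479.95 | $14.40 | $494.35 | $0.00
Balance reaches $0.00 in payment period 5.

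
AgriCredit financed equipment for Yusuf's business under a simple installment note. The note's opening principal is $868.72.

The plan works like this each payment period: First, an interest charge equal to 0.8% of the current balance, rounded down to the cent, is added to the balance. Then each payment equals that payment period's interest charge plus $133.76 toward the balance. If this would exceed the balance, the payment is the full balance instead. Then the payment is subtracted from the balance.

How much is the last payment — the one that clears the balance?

# | Opening | Interest | Payment | End bal
1 | $868.72 | $6.94 | $140.70 | $734.96
2 | $734.96 | $5.87 | $139.63 | $601.20
3 | $601.20 | $4.80 | $138.56 | $467.44
4 | $467.44 | $3.73 | $137.49 | $333.68
5 | $333.68 | $2.66 | $136.42 | $199.92
6 | $199.92 | $1.59 | $135.35 | $66.16
7 | $66.16 | $0.52 | $66.68 | $0.00

$66.68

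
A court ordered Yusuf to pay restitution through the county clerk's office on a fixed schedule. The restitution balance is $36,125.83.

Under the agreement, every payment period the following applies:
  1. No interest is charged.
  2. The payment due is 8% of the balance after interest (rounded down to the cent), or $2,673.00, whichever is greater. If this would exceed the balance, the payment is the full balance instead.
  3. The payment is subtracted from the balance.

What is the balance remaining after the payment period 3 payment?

Payment period 1: $36,125.83 − $2,890.06 → $33,235.77
Payment period 2: $33,235.77 − $2,673.00 → $30,562.77
Payment period 3: $30,562.77 − $2,673.00 → $27,889.77

$27,889.77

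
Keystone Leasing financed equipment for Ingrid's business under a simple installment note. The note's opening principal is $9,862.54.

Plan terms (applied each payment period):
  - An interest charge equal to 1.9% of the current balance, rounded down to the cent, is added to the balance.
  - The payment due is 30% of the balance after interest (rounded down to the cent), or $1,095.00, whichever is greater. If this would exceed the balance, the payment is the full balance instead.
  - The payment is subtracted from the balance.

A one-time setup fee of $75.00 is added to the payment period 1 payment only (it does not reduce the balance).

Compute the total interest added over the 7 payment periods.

$569.82

Payment period 1: $9,862.54 +$187.38 interest = $10,049.92; pay $3,014.97 (+ $75.00 fee) → $7,034.95
Payment period 2: $7,034.95 +$133.66 interest = $7,168.61; pay $2,150.58 → $5,018.03
Payment period 3: $5,018.03 +$95.34 interest = $5,113.37; pay $1,534.01 → $3,579.36
Payment period 4: $3,579.36 +$68.00 interest = $3,647.36; pay $1,095.00 → $2,552.36
Payment period 5: $2,552.36 +$48.49 interest = $2,600.85; pay $1,095.00 → $1,505.85
Payment period 6: $1,505.85 +$28.61 interest = $1,534.46; pay $1,095.00 → $439.46
Payment period 7: $439.46 +$8.34 interest = $447.80; pay $447.80 → $0.00
Total interest: $187.38 + $133.66 + $95.34 + $68.00 + $48.49 + $28.61 + $8.34 = $569.82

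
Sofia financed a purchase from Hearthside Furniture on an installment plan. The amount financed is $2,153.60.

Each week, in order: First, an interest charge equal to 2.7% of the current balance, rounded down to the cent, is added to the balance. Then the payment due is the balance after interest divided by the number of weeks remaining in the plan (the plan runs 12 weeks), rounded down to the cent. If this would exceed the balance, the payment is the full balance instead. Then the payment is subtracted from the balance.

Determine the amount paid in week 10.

$234.25

Week 1: opening $2,153.60; interest $58.14 → $2,211.74; payment $184.31; balance $2,027.43
Week 2: opening $2,027.43; interest $54.74 → $2,082.17; payment $189.28; balance $1,892.89
Week 3: opening $1,892.89; interest $51.10 → $1,943.99; payment $194.39; balance $1,749.60
Week 4: opening $1,749.60; interest $47.23 → $1,796.83; payment $199.64; balance $1,597.19
Week 5: opening $1,597.19; interest $43.12 → $1,640.31; payment $205.03; balance $1,435.28
Week 6: opening $1,435.28; interest $38.75 → $1,474.03; payment $210.57; balance $1,263.46
Week 7: opening $1,263.46; interest $34.11 → $1,297.57; payment $216.26; balance $1,081.31
Week 8: opening $1,081.31; interest $29.19 → $1,110.50; payment $222.10; balance $888.40
Week 9: opening $888.40; interest $23.98 → $912.38; payment $228.09; balance $684.29
Week 10: opening $684.29; interest $18.47 → $702.76; payment $234.25; balance $468.51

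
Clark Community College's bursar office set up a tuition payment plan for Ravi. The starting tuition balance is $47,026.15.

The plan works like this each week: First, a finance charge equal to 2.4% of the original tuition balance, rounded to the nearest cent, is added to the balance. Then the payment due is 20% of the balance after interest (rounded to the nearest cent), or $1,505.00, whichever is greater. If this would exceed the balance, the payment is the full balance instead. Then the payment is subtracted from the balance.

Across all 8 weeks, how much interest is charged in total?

$9,029.04

Week 1: opening $47,026.15; interest $1,128.63 → $48,154.78; payment $9,630.96; balance $38,523.82
Week 2: opening $38,523.82; interest $1,128.63 → $39,652.45; payment $7,930.49; balance $31,721.96
Week 3: opening $31,721.96; interest $1,128.63 → $32,850.59; payment $6,570.12; balance $26,280.47
Week 4: opening $26,280.47; interest $1,128.63 → $27,409.10; payment $5,481.82; balance $21,927.28
Week 5: opening $21,927.28; interest $1,128.63 → $23,055.91; payment $4,611.18; balance $18,444.73
Week 6: opening $18,444.73; interest $1,128.63 → $19,573.36; payment $3,914.67; balance $15,658.69
Week 7: opening $15,658.69; interest $1,128.63 → $16,787.32; payment $3,357.46; balance $13,429.86
Week 8: opening $13,429.86; interest $1,128.63 → $14,558.49; payment $2,911.70; balance $11,646.79
Total interest: $1,128.63 + $1,128.63 + $1,128.63 + $1,128.63 + $1,128.63 + $1,128.63 + $1,128.63 + $1,128.63 = $9,029.04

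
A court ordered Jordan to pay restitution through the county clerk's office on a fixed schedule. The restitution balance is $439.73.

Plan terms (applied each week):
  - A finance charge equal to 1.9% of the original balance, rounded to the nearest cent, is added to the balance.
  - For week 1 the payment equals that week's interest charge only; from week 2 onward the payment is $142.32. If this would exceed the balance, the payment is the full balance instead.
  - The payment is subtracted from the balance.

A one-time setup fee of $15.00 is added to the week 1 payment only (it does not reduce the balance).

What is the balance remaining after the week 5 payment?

Week 1: opening $439.73; interest $8.35 → $448.08; payment $8.35 (+ $15.00 fee); balance $439.73
Week 2: opening $439.73; interest $8.35 → $448.08; payment $142.32; balance $305.76
Week 3: opening $305.76; interest $8.35 → $314.11; payment $142.32; balance $171.79
Week 4: opening $171.79; interest $8.35 → $180.14; payment $142.32; balance $37.82
Week 5: opening $37.82; interest $8.35 → $46.17; payment $46.17; balance $0.00

$0.00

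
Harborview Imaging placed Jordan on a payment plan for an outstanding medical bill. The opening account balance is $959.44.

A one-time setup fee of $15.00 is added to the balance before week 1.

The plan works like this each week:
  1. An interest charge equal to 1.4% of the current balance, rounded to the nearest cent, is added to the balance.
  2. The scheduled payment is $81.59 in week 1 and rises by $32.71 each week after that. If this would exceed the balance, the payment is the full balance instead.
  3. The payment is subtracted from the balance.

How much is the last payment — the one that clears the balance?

$53.04

Week 1: $974.44 +$13.64 interest = $988.08; pay $81.59 → $906.49
Week 2: $906.49 +$12.69 interest = $919.18; pay $114.30 → $804.88
Week 3: $804.88 +$11.27 interest = $816.15; pay $147.01 → $669.14
Week 4: $669.14 +$9.37 interest = $678.51; pay $179.72 → $498.79
Week 5: $498.79 +$6.98 interest = $505.77; pay $212.43 → $293.34
Week 6: $293.34 +$4.11 interest = $297.45; pay $245.14 → $52.31
Week 7: $52.31 +$0.73 interest = $53.04; pay $53.04 → $0.00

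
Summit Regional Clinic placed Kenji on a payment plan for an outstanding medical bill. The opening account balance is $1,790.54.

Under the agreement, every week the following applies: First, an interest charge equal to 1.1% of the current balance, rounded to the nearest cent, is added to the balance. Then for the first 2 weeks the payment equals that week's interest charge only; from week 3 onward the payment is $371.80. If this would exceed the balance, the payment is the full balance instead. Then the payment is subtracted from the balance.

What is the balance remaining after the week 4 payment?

Week 1: opening $1,790.54; interest $19.70 → $1,810.24; payment $19.70; balance $1,790.54
Week 2: opening $1,790.54; interest $19.70 → $1,810.24; payment $19.70; balance $1,790.54
Week 3: opening $1,790.54; interest $19.70 → $1,810.24; payment $371.80; balance $1,438.44
Week 4: opening $1,438.44; interest $15.82 → $1,454.26; payment $371.80; balance $1,082.46

$1,082.46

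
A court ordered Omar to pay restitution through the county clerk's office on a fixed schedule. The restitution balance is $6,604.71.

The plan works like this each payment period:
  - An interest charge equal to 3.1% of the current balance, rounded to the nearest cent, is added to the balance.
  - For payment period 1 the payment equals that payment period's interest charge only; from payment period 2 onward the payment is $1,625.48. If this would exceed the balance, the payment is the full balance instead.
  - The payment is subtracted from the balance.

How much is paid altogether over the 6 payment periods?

Payment period 1: $6,604.71 +$204.75 interest = $6,809.46; pay $204.75 → $6,604.71
Payment period 2: $6,604.71 +$204.75 interest = $6,809.46; pay $1,625.48 → $5,183.98
Payment period 3: $5,183.98 +$160.70 interest = $5,344.68; pay $1,625.48 → $3,719.20
Payment period 4: $3,719.20 +$115.30 interest = $3,834.50; pay $1,625.48 → $2,209.02
Payment period 5: $2,209.02 +$68.48 interest = $2,277.50; pay $1,625.48 → $652.02
Payment period 6: $652.02 +$20.21 interest = $672.23; pay $672.23 → $0.00
Total paid: $7,378.90

$7,378.90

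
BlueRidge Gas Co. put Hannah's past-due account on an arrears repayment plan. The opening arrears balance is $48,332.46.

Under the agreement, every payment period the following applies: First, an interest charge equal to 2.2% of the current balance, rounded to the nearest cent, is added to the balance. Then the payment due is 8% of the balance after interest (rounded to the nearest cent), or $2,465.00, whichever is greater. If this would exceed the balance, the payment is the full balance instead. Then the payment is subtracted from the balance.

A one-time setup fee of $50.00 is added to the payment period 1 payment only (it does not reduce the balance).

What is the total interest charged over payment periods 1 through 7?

$6,234.02

Payment period 1: $48,332.46 +$1,063.31 interest = $49,395.77; pay $3,951.66 (+ $50.00 fee) → $45,444.11
Payment period 2: $45,444.11 +$999.77 interest = $46,443.88; pay $3,715.51 → $42,728.37
Payment period 3: $42,728.37 +$940.02 interest = $43,668.39; pay $3,493.47 → $40,174.92
Payment period 4: $40,174.92 +$883.85 interest = $41,058.77; pay $3,284.70 → $37,774.07
Payment period 5: $37,774.07 +$831.03 interest = $38,605.10; pay $3,088.41 → $35,516.69
Payment period 6: $35,516.69 +$781.37 interest = $36,298.06; pay $2,903.84 → $33,394.22
Payment period 7: $33,394.22 +$734.67 interest = $34,128.89; pay $2,730.31 → $31,398.58
Total interest: $1,063.31 + $999.77 + $940.02 + $883.85 + $831.03 + $781.37 + $734.67 = $6,234.02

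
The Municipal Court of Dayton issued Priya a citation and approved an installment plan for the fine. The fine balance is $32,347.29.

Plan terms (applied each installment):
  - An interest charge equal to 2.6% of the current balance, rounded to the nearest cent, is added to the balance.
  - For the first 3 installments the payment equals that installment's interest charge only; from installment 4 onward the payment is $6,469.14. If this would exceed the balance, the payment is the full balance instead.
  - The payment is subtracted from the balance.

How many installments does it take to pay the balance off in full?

9

Installment 1: opening $32,347.29; interest $841.03 → $33,188.32; payment $841.03; balance $32,347.29
Installment 2: opening $32,347.29; interest $841.03 → $33,188.32; payment $841.03; balance $32,347.29
Installment 3: opening $32,347.29; interest $841.03 → $33,188.32; payment $841.03; balance $32,347.29
Installment 4: opening $32,347.29; interest $841.03 → $33,188.32; payment $6,469.14; balance $26,719.18
Installment 5: opening $26,719.18; interest $694.70 → $27,413.88; payment $6,469.14; balance $20,944.74
Installment 6: opening $20,944.74; interest $544.56 → $21,489.30; payment $6,469.14; balance $15,020.16
Installment 7: opening $15,020.16; interest $390.52 → $15,410.68; payment $6,469.14; balance $8,941.54
Installment 8: opening $8,941.54; interest $232.48 → $9,174.02; payment $6,469.14; balance $2,704.88
Installment 9: opening $2,704.88; interest $70.33 → $2,775.21; payment $2,775.21; balance $0.00
Balance reaches $0.00 in installment 9.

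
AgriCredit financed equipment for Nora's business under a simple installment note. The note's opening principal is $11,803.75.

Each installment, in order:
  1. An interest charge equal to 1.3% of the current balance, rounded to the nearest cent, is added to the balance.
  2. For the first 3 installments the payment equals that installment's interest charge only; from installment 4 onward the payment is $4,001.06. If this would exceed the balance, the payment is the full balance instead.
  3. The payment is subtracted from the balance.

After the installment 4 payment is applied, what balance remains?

$7,956.14

Installment 1: $11,803.75 +$153.45 interest = $11,957.20; pay $153.45 → $11,803.75
Installment 2: $11,803.75 +$153.45 interest = $11,957.20; pay $153.45 → $11,803.75
Installment 3: $11,803.75 +$153.45 interest = $11,957.20; pay $153.45 → $11,803.75
Installment 4: $11,803.75 +$153.45 interest = $11,957.20; pay $4,001.06 → $7,956.14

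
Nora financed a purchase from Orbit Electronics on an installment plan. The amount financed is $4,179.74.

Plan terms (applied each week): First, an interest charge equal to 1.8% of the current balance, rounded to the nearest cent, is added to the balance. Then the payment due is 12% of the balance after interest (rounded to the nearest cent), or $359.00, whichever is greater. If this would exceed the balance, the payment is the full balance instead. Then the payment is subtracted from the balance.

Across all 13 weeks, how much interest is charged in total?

Week 1: $4,179.74 +$75.24 interest = $4,254.98; pay $510.60 → $3,744.38
Week 2: $3,744.38 +$67.40 interest = $3,811.78; pay $457.41 → $3,354.37
Week 3: $3,354.37 +$60.38 interest = $3,414.75; pay $409.77 → $3,004.98
Week 4: $3,004.98 +$54.09 interest = $3,059.07; pay $367.09 → $2,691.98
Week 5: $2,691.98 +$48.46 interest = $2,740.44; pay $359.00 → $2,381.44
Week 6: $2,381.44 +$42.87 interest = $2,424.31; pay $359.00 → $2,065.31
Week 7: $2,065.31 +$37.18 interest = $2,102.49; pay $359.00 → $1,743.49
Week 8: $1,743.49 +$31.38 interest = $1,774.87; pay $359.00 → $1,415.87
Week 9: $1,415.87 +$25.49 interest = $1,441.36; pay $359.00 → $1,082.36
Week 10: $1,082.36 +$19.48 interest = $1,101.84; pay $359.00 → $742.84
Week 11: $742.84 +$13.37 interest = $756.21; pay $359.00 → $397.21
Week 12: $397.21 +$7.15 interest = $404.36; pay $359.00 → $45.36
Week 13: $45.36 +$0.82 interest = $46.18; pay $46.18 → $0.00
Total interest: $75.24 + $67.40 + $60.38 + $54.09 + $48.46 + $42.87 + $37.18 + $31.38 + $25.49 + $19.48 + $13.37 + $7.15 + $0.82 = $483.31

$483.31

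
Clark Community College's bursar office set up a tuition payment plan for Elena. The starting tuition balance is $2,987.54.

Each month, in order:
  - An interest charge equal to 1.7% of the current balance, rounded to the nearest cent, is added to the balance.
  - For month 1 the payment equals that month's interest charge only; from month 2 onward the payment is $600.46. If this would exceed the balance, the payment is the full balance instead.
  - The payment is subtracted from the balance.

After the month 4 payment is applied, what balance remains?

# | Opening | Interest | Payment | End bal
1 | $2,987.54 | $50.79 | $50.79 | $2,987.54
2 | $2,987.54 | $50.79 | $600.46 | $2,437.87
3 | $2,437.87 | $41.44 | $600.46 | $1,878.85
4 | $1,878.85 | $31.94 | $600.46 | $1,310.33

$1,310.33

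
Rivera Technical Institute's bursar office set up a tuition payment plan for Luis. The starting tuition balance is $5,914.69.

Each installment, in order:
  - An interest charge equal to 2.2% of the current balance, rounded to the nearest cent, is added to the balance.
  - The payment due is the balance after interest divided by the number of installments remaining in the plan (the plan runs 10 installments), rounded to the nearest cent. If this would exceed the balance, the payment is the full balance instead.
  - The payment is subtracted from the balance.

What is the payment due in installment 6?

# | Opening | Interest | Payment | End bal
1 | $5,914.69 | $130.12 | $604.48 | $5,440.33
2 | $5,440.33 | $119.69 | $617.78 | $4,942.24
3 | $4,942.24 | $108.73 | $631.37 | $4,419.60
4 | $4,419.60 | $97.23 | $645.26 | $3,871.57
5 | $3,871.57 | $85.17 | $659.46 | $3,297.28
6 | $3,297.28 | $72.54 | $673.96 | $2,695.86

$673.96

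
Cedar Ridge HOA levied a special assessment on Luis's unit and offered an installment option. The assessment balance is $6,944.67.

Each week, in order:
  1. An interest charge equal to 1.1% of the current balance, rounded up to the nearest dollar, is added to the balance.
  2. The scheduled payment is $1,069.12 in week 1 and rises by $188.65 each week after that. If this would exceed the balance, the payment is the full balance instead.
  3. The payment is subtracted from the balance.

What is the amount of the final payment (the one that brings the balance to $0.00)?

Week 1: $6,944.67 +$77.00 interest = $7,021.67; pay $1,069.12 → $5,952.55
Week 2: $5,952.55 +$66.00 interest = $6,018.55; pay $1,257.77 → $4,760.78
Week 3: $4,760.78 +$53.00 interest = $4,813.78; pay $1,446.42 → $3,367.36
Week 4: $3,367.36 +$38.00 interest = $3,405.36; pay $1,635.07 → $1,770.29
Week 5: $1,770.29 +$20.00 interest = $1,790.29; pay $1,790.29 → $0.00

$1,790.29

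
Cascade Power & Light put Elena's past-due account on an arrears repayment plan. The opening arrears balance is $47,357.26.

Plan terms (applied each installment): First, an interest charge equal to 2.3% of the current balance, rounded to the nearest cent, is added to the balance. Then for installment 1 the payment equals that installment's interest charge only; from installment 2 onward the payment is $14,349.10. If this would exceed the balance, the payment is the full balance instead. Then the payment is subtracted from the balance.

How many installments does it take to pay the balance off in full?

Installment 1: opening $47,357.26; interest $1,089.22 → $48,446.48; payment $1,089.22; balance $47,357.26
Installment 2: opening $47,357.26; interest $1,089.22 → $48,446.48; payment $14,349.10; balance $34,097.38
Installment 3: opening $34,097.38; interest $784.24 → $34,881.62; payment $14,349.10; balance $20,532.52
Installment 4: opening $20,532.52; interest $472.25 → $21,004.77; payment $14,349.10; balance $6,655.67
Installment 5: opening $6,655.67; interest $153.08 → $6,808.75; payment $6,808.75; balance $0.00
Balance reaches $0.00 in installment 5.

5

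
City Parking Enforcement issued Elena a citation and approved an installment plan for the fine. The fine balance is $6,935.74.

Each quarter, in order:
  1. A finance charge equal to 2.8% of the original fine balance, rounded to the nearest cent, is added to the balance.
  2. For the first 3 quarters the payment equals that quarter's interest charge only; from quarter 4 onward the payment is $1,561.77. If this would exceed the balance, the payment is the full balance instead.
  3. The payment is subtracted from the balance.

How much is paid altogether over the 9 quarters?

$8,683.54

Quarter 1: $6,935.74 +$194.20 interest = $7,129.94; pay $194.20 → $6,935.74
Quarter 2: $6,935.74 +$194.20 interest = $7,129.94; pay $194.20 → $6,935.74
Quarter 3: $6,935.74 +$194.20 interest = $7,129.94; pay $194.20 → $6,935.74
Quarter 4: $6,935.74 +$194.20 interest = $7,129.94; pay $1,561.77 → $5,568.17
Quarter 5: $5,568.17 +$194.20 interest = $5,762.37; pay $1,561.77 → $4,200.60
Quarter 6: $4,200.60 +$194.20 interest = $4,394.80; pay $1,561.77 → $2,833.03
Quarter 7: $2,833.03 +$194.20 interest = $3,027.23; pay $1,561.77 → $1,465.46
Quarter 8: $1,465.46 +$194.20 interest = $1,659.66; pay $1,561.77 → $97.89
Quarter 9: $97.89 +$194.20 interest = $292.09; pay $292.09 → $0.00
Total paid: $8,683.54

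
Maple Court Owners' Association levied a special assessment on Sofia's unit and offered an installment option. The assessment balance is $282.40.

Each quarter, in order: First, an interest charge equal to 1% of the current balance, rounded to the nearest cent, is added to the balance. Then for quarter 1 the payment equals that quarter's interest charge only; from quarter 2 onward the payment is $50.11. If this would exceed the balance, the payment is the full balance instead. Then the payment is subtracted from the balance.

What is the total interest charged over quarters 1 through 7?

Quarter 1: $282.40 +$2.82 interest = $285.22; pay $2.82 → $282.40
Quarter 2: $282.40 +$2.82 interest = $285.22; pay $50.11 → $235.11
Quarter 3: $235.11 +$2.35 interest = $237.46; pay $50.11 → $187.35
Quarter 4: $187.35 +$1.87 interest = $189.22; pay $50.11 → $139.11
Quarter 5: $139.11 +$1.39 interest = $140.50; pay $50.11 → $90.39
Quarter 6: $90.39 +$0.90 interest = $91.29; pay $50.11 → $41.18
Quarter 7: $41.18 +$0.41 interest = $41.59; pay $41.59 → $0.00
Total interest: $2.82 + $2.82 + $2.35 + $1.87 + $1.39 + $0.90 + $0.41 = $12.56

$12.56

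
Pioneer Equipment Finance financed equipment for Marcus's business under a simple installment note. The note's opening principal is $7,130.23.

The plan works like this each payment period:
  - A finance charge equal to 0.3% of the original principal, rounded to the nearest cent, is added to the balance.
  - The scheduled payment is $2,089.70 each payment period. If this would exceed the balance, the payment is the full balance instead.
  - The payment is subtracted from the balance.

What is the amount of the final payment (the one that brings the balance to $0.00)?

$946.69

Payment period 1: opening $7,130.23; interest $21.39 → $7,151.62; payment $2,089.70; balance $5,061.92
Payment period 2: opening $5,061.92; interest $21.39 → $5,083.31; payment $2,089.70; balance $2,993.61
Payment period 3: opening $2,993.61; interest $21.39 → $3,015.00; payment $2,089.70; balance $925.30
Payment period 4: opening $925.30; interest $21.39 → $946.69; payment $946.69; balance $0.00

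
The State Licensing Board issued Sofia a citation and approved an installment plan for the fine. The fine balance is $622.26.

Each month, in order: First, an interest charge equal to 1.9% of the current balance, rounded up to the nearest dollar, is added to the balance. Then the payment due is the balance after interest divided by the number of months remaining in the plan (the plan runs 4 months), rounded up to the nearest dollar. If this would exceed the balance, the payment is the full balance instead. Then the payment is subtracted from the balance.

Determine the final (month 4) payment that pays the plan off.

$168.26

Month 1: opening $622.26; interest $12.00 → $634.26; payment $159.00; balance $475.26
Month 2: opening $475.26; interest $10.00 → $485.26; payment $162.00; balance $323.26
Month 3: opening $323.26; interest $7.00 → $330.26; payment $166.00; balance $164.26
Month 4: opening $164.26; interest $4.00 → $168.26; payment $168.26; balance $0.00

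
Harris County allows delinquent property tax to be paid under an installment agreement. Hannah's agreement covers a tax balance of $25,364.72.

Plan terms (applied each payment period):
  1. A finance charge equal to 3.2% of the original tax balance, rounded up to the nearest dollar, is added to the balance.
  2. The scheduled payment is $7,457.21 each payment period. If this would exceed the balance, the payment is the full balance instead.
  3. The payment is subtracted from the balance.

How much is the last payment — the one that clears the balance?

Payment period 1: opening $25,364.72; interest $812.00 → $26,176.72; payment $7,457.21; balance $18,719.51
Payment period 2: opening $18,719.51; interest $812.00 → $19,531.51; payment $7,457.21; balance $12,074.30
Payment period 3: opening $12,074.30; interest $812.00 → $12,886.30; payment $7,457.21; balance $5,429.09
Payment period 4: opening $5,429.09; interest $812.00 → $6,241.09; payment $6,241.09; balance $0.00

$6,241.09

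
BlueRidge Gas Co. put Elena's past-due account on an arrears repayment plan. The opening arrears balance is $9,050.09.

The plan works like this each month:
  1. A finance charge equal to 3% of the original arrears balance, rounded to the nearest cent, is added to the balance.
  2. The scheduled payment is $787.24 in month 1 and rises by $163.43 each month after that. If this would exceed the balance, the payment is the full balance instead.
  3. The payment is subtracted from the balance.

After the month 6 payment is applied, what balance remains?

$3,504.20

Month 1: opening $9,050.09; interest $271.50 → $9,321.59; payment $787.24; balance $8,534.35
Month 2: opening $8,534.35; interest $271.50 → $8,805.85; payment $950.67; balance $7,855.18
Month 3: opening $7,855.18; interest $271.50 → $8,126.68; payment $1,114.10; balance $7,012.58
Month 4: opening $7,012.58; interest $271.50 → $7,284.08; payment $1,277.53; balance $6,006.55
Month 5: opening $6,006.55; interest $271.50 → $6,278.05; payment $1,440.96; balance $4,837.09
Month 6: opening $4,837.09; interest $271.50 → $5,108.59; payment $1,604.39; balance $3,504.20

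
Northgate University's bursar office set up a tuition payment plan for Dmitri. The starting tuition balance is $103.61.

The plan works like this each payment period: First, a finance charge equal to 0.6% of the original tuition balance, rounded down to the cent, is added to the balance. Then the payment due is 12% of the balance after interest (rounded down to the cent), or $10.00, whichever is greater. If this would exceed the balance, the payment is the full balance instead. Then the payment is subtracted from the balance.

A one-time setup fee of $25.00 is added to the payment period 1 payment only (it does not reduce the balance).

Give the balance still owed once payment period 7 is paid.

$34.37

Payment period 1: $103.61 +$0.62 interest = $104.23; pay $12.50 (+ $25.00 fee) → $91.73
Payment period 2: $91.73 +$0.62 interest = $92.35; pay $11.08 → $81.27
Payment period 3: $81.27 +$0.62 interest = $81.89; pay $10.00 → $71.89
Payment period 4: $71.89 +$0.62 interest = $72.51; pay $10.00 → $62.51
Payment period 5: $62.51 +$0.62 interest = $63.13; pay $10.00 → $53.13
Payment period 6: $53.13 +$0.62 interest = $53.75; pay $10.00 → $43.75
Payment period 7: $43.75 +$0.62 interest = $44.37; pay $10.00 → $34.37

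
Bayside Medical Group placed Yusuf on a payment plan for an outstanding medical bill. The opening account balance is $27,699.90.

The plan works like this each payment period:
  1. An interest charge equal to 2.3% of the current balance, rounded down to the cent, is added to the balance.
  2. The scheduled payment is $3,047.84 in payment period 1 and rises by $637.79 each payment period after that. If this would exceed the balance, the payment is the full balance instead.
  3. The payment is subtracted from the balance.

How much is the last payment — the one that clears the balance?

$2,570.19

Payment period 1: $27,699.90 +$637.09 interest = $28,336.99; pay $3,047.84 → $25,289.15
Payment period 2: $25,289.15 +$581.65 interest = $25,870.80; pay $3,685.63 → $22,185.17
Payment period 3: $22,185.17 +$510.25 interest = $22,695.42; pay $4,323.42 → $18,372.00
Payment period 4: $18,372.00 +$422.55 interest = $18,794.55; pay $4,961.21 → $13,833.34
Payment period 5: $13,833.34 +$318.16 interest = $14,151.50; pay $5,599.00 → $8,552.50
Payment period 6: $8,552.50 +$196.70 interest = $8,749.20; pay $6,236.79 → $2,512.41
Payment period 7: $2,512.41 +$57.78 interest = $2,570.19; pay $2,570.19 → $0.00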